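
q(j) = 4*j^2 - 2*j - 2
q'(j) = 8*j - 2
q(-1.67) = 12.50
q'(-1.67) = -15.36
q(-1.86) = 15.56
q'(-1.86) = -16.88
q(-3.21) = 45.64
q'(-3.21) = -27.68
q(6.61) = 159.55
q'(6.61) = 50.88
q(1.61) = 5.15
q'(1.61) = 10.88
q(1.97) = 9.58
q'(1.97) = 13.76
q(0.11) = -2.17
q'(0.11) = -1.12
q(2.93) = 26.48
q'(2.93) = 21.44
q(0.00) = -2.00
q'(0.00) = -2.00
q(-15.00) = 928.00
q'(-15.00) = -122.00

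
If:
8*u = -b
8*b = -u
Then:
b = 0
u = 0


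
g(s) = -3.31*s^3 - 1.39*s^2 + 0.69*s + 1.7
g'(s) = -9.93*s^2 - 2.78*s + 0.69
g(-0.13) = 1.59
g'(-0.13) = 0.88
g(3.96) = -222.91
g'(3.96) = -166.04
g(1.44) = -10.07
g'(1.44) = -23.90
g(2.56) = -61.18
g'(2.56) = -71.50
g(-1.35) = 6.38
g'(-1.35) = -13.65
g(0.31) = 1.68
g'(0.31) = -1.13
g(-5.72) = 571.74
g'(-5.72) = -308.30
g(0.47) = 1.37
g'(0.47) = -2.81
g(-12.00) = 5512.94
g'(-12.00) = -1395.87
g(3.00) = -98.11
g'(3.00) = -97.02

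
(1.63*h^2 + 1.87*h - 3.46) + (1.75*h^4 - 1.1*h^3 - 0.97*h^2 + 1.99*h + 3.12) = 1.75*h^4 - 1.1*h^3 + 0.66*h^2 + 3.86*h - 0.34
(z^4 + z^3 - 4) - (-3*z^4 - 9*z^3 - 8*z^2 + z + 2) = 4*z^4 + 10*z^3 + 8*z^2 - z - 6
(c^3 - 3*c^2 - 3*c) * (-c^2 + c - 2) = -c^5 + 4*c^4 - 2*c^3 + 3*c^2 + 6*c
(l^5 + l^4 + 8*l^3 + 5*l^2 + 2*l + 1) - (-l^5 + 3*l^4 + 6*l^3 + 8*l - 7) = 2*l^5 - 2*l^4 + 2*l^3 + 5*l^2 - 6*l + 8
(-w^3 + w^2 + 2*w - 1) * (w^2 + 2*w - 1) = -w^5 - w^4 + 5*w^3 + 2*w^2 - 4*w + 1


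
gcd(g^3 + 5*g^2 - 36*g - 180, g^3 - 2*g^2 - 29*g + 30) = g^2 - g - 30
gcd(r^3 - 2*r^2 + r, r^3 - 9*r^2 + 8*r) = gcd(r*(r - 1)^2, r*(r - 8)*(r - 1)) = r^2 - r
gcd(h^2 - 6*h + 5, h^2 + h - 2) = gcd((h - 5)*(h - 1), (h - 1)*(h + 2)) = h - 1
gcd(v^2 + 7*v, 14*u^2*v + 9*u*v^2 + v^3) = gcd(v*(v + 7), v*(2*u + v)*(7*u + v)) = v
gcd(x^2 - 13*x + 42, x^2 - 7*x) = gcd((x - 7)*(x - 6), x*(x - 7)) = x - 7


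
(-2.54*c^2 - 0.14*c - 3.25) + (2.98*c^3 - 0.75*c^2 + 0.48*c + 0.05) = 2.98*c^3 - 3.29*c^2 + 0.34*c - 3.2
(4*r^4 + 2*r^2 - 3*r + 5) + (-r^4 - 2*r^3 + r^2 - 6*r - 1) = 3*r^4 - 2*r^3 + 3*r^2 - 9*r + 4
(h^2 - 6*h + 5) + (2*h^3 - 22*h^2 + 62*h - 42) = 2*h^3 - 21*h^2 + 56*h - 37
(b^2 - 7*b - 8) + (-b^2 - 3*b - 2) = -10*b - 10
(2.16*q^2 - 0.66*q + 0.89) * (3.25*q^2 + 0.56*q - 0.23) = 7.02*q^4 - 0.9354*q^3 + 2.0261*q^2 + 0.6502*q - 0.2047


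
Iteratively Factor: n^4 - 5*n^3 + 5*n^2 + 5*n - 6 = (n - 2)*(n^3 - 3*n^2 - n + 3) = (n - 3)*(n - 2)*(n^2 - 1) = (n - 3)*(n - 2)*(n + 1)*(n - 1)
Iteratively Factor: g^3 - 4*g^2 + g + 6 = (g - 3)*(g^2 - g - 2) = (g - 3)*(g - 2)*(g + 1)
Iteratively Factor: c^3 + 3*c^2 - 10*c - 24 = (c + 2)*(c^2 + c - 12) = (c + 2)*(c + 4)*(c - 3)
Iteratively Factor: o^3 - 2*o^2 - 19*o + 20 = (o + 4)*(o^2 - 6*o + 5) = (o - 5)*(o + 4)*(o - 1)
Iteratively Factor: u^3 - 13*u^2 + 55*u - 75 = (u - 3)*(u^2 - 10*u + 25) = (u - 5)*(u - 3)*(u - 5)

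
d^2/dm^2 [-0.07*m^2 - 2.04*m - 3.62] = -0.140000000000000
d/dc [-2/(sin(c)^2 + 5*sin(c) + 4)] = 2*(2*sin(c) + 5)*cos(c)/(sin(c)^2 + 5*sin(c) + 4)^2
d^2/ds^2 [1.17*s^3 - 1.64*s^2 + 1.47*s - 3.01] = 7.02*s - 3.28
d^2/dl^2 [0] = 0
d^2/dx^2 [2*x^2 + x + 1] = 4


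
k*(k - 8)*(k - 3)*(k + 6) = k^4 - 5*k^3 - 42*k^2 + 144*k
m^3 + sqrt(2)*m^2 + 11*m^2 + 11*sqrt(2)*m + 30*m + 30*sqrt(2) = (m + 5)*(m + 6)*(m + sqrt(2))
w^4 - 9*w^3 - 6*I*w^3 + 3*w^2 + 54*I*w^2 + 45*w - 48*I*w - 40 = (w - 8)*(w - 1)*(w - 5*I)*(w - I)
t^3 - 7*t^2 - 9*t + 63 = (t - 7)*(t - 3)*(t + 3)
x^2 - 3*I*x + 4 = (x - 4*I)*(x + I)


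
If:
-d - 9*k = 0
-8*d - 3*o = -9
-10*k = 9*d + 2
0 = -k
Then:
No Solution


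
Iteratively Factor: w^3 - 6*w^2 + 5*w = (w - 1)*(w^2 - 5*w) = (w - 5)*(w - 1)*(w)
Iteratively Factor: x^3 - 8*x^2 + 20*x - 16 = (x - 2)*(x^2 - 6*x + 8) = (x - 2)^2*(x - 4)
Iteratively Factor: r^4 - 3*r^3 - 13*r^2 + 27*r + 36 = (r - 4)*(r^3 + r^2 - 9*r - 9) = (r - 4)*(r - 3)*(r^2 + 4*r + 3) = (r - 4)*(r - 3)*(r + 3)*(r + 1)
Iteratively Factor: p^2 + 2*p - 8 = (p - 2)*(p + 4)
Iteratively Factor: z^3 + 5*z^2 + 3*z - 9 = (z + 3)*(z^2 + 2*z - 3) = (z + 3)^2*(z - 1)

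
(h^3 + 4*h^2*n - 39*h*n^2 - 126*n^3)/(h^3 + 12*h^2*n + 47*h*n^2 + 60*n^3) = (h^2 + h*n - 42*n^2)/(h^2 + 9*h*n + 20*n^2)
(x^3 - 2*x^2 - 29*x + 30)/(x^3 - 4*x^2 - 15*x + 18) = (x + 5)/(x + 3)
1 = 1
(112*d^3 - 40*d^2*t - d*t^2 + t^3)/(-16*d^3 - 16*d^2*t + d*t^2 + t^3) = (-28*d^2 + 3*d*t + t^2)/(4*d^2 + 5*d*t + t^2)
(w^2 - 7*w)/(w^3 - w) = (w - 7)/(w^2 - 1)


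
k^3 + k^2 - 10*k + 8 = (k - 2)*(k - 1)*(k + 4)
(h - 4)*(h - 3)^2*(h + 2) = h^4 - 8*h^3 + 13*h^2 + 30*h - 72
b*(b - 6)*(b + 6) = b^3 - 36*b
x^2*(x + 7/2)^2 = x^4 + 7*x^3 + 49*x^2/4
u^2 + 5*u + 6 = (u + 2)*(u + 3)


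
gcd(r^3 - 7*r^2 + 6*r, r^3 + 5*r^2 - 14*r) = r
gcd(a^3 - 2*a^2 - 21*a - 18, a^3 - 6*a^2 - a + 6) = a^2 - 5*a - 6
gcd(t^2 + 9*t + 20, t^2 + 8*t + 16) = t + 4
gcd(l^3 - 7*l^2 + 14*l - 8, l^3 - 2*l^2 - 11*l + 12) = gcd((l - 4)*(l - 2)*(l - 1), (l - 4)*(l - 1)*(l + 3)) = l^2 - 5*l + 4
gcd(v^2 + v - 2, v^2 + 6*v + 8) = v + 2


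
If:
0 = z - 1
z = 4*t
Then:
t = 1/4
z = 1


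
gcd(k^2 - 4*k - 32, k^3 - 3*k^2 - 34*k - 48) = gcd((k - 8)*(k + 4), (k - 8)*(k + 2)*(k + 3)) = k - 8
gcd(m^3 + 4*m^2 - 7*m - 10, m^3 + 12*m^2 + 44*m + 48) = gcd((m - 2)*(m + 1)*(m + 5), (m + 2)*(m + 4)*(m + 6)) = 1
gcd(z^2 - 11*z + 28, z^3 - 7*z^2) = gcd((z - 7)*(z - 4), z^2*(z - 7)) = z - 7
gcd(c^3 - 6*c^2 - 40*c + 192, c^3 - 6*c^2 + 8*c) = c - 4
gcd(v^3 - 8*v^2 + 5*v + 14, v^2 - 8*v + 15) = 1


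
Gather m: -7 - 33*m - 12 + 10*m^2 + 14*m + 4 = 10*m^2 - 19*m - 15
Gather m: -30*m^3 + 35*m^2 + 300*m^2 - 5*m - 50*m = -30*m^3 + 335*m^2 - 55*m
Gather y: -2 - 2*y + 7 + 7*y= 5*y + 5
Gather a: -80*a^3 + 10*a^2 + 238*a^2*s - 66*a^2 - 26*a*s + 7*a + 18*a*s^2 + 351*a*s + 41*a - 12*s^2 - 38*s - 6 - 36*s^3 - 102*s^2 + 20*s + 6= -80*a^3 + a^2*(238*s - 56) + a*(18*s^2 + 325*s + 48) - 36*s^3 - 114*s^2 - 18*s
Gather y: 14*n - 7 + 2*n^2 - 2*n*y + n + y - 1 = 2*n^2 + 15*n + y*(1 - 2*n) - 8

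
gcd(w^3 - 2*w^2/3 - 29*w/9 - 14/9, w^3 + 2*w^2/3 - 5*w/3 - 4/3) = w + 1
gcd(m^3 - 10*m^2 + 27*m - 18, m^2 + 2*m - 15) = m - 3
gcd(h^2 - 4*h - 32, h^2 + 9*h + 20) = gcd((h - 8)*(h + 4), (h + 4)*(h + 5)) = h + 4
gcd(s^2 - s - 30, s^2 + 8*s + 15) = s + 5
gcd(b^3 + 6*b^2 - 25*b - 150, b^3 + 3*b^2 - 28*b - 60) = b^2 + b - 30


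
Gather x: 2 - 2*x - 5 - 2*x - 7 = -4*x - 10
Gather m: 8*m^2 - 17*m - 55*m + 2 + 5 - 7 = 8*m^2 - 72*m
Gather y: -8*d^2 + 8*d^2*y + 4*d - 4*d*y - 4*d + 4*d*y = 8*d^2*y - 8*d^2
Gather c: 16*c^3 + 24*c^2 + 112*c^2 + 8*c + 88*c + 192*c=16*c^3 + 136*c^2 + 288*c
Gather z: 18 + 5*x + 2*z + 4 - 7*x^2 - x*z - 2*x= -7*x^2 + 3*x + z*(2 - x) + 22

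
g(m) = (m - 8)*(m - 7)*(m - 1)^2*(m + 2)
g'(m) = (m - 8)*(m - 7)*(m - 1)^2 + (m - 8)*(m - 7)*(m + 2)*(2*m - 2) + (m - 8)*(m - 1)^2*(m + 2) + (m - 7)*(m - 1)^2*(m + 2)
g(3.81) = 613.19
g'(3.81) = 203.41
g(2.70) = 309.56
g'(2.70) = 299.65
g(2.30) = 194.68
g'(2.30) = 269.21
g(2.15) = 155.72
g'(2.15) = 249.61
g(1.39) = 19.12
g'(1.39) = 97.39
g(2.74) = 321.57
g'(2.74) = 300.84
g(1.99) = 117.75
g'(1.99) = 224.29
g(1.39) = 19.12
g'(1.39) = 97.39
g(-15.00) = -1683968.00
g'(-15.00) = 489792.00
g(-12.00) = -642200.00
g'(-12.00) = 228930.00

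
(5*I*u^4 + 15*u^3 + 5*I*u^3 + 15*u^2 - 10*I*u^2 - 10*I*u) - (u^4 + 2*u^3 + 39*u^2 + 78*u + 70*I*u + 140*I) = -u^4 + 5*I*u^4 + 13*u^3 + 5*I*u^3 - 24*u^2 - 10*I*u^2 - 78*u - 80*I*u - 140*I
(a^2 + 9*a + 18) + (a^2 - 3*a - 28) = 2*a^2 + 6*a - 10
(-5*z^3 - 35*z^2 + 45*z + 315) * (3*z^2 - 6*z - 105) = -15*z^5 - 75*z^4 + 870*z^3 + 4350*z^2 - 6615*z - 33075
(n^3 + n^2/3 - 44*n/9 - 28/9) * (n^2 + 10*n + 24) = n^5 + 31*n^4/3 + 202*n^3/9 - 44*n^2 - 1336*n/9 - 224/3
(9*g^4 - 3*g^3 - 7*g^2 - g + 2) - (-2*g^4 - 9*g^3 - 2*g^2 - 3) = 11*g^4 + 6*g^3 - 5*g^2 - g + 5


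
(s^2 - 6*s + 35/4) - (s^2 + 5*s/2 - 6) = 59/4 - 17*s/2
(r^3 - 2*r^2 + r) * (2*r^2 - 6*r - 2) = 2*r^5 - 10*r^4 + 12*r^3 - 2*r^2 - 2*r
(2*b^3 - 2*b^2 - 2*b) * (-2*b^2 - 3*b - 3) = -4*b^5 - 2*b^4 + 4*b^3 + 12*b^2 + 6*b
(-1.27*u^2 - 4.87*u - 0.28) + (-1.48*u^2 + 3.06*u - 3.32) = -2.75*u^2 - 1.81*u - 3.6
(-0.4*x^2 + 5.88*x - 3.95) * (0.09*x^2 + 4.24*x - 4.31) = -0.036*x^4 - 1.1668*x^3 + 26.2997*x^2 - 42.0908*x + 17.0245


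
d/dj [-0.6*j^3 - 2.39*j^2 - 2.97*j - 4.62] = -1.8*j^2 - 4.78*j - 2.97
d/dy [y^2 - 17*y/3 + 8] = 2*y - 17/3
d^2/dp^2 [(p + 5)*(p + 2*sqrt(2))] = 2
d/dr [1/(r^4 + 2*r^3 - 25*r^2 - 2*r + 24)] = 2*(-2*r^3 - 3*r^2 + 25*r + 1)/(r^4 + 2*r^3 - 25*r^2 - 2*r + 24)^2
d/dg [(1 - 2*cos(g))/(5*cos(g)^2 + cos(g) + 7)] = (10*sin(g)^2 + 10*cos(g) + 5)*sin(g)/(5*cos(g)^2 + cos(g) + 7)^2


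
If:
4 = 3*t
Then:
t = 4/3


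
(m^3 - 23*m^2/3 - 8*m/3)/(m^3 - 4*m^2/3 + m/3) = (3*m^2 - 23*m - 8)/(3*m^2 - 4*m + 1)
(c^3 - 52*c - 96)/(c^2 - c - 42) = (c^2 - 6*c - 16)/(c - 7)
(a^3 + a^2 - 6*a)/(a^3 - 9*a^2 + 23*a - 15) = a*(a^2 + a - 6)/(a^3 - 9*a^2 + 23*a - 15)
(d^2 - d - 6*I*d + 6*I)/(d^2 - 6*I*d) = (d - 1)/d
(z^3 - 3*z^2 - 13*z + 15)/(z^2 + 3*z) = z - 6 + 5/z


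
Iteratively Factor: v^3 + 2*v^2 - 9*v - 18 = (v + 3)*(v^2 - v - 6) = (v - 3)*(v + 3)*(v + 2)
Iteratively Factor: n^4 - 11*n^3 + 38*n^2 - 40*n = (n)*(n^3 - 11*n^2 + 38*n - 40) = n*(n - 4)*(n^2 - 7*n + 10) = n*(n - 5)*(n - 4)*(n - 2)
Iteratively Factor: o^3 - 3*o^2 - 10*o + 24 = (o + 3)*(o^2 - 6*o + 8) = (o - 4)*(o + 3)*(o - 2)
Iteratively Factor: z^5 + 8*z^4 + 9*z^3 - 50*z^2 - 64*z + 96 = (z + 4)*(z^4 + 4*z^3 - 7*z^2 - 22*z + 24) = (z + 4)^2*(z^3 - 7*z + 6) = (z - 2)*(z + 4)^2*(z^2 + 2*z - 3) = (z - 2)*(z - 1)*(z + 4)^2*(z + 3)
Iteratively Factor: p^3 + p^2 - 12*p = (p)*(p^2 + p - 12) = p*(p - 3)*(p + 4)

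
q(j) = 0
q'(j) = 0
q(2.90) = 0.00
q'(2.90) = 0.00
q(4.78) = 0.00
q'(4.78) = 0.00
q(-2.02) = 0.00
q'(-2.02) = 0.00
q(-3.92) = 0.00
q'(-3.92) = 0.00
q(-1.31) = 0.00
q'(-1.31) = 0.00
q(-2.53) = 0.00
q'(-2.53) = 0.00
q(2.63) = 0.00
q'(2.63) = 0.00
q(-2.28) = 0.00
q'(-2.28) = 0.00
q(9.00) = 0.00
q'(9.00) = 0.00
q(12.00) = 0.00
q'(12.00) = 0.00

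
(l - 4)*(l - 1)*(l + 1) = l^3 - 4*l^2 - l + 4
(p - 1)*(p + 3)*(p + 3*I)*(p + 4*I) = p^4 + 2*p^3 + 7*I*p^3 - 15*p^2 + 14*I*p^2 - 24*p - 21*I*p + 36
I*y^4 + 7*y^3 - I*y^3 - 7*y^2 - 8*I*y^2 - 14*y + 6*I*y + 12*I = (y - 2)*(y - 6*I)*(y - I)*(I*y + I)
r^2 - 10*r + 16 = (r - 8)*(r - 2)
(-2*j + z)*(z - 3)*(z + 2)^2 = -2*j*z^3 - 2*j*z^2 + 16*j*z + 24*j + z^4 + z^3 - 8*z^2 - 12*z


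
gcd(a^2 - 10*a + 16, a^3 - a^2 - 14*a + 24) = a - 2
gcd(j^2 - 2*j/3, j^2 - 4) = 1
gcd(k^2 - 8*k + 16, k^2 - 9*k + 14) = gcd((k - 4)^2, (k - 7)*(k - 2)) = 1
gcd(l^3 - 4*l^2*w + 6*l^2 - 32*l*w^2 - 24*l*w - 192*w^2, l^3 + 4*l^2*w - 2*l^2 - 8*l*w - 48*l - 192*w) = l^2 + 4*l*w + 6*l + 24*w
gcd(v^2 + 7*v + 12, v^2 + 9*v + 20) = v + 4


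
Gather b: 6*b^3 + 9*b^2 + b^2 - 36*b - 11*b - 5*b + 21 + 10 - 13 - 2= 6*b^3 + 10*b^2 - 52*b + 16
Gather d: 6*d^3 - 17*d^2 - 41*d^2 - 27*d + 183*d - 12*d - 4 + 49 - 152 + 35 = 6*d^3 - 58*d^2 + 144*d - 72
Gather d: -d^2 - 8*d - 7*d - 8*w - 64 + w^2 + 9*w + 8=-d^2 - 15*d + w^2 + w - 56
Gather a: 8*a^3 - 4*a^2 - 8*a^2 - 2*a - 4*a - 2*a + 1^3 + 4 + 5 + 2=8*a^3 - 12*a^2 - 8*a + 12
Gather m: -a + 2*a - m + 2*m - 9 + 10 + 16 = a + m + 17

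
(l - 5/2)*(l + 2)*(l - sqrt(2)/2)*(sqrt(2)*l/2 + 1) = sqrt(2)*l^4/2 - sqrt(2)*l^3/4 + l^3/2 - 3*sqrt(2)*l^2 - l^2/4 - 5*l/2 + sqrt(2)*l/4 + 5*sqrt(2)/2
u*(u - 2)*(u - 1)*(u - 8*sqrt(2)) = u^4 - 8*sqrt(2)*u^3 - 3*u^3 + 2*u^2 + 24*sqrt(2)*u^2 - 16*sqrt(2)*u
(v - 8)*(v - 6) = v^2 - 14*v + 48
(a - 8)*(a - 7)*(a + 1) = a^3 - 14*a^2 + 41*a + 56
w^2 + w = w*(w + 1)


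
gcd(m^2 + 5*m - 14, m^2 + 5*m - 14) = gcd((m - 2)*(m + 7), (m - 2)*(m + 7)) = m^2 + 5*m - 14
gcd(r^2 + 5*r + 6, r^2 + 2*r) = r + 2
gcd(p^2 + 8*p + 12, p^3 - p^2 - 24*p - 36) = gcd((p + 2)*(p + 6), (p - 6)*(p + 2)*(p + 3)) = p + 2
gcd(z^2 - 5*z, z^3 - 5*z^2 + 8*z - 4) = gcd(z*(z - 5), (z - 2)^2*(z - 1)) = 1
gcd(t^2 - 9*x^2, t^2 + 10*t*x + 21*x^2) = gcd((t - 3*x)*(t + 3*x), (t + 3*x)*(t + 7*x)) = t + 3*x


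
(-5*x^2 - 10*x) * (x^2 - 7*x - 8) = -5*x^4 + 25*x^3 + 110*x^2 + 80*x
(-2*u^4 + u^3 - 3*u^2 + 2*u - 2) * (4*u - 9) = -8*u^5 + 22*u^4 - 21*u^3 + 35*u^2 - 26*u + 18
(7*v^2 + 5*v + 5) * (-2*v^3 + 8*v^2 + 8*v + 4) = -14*v^5 + 46*v^4 + 86*v^3 + 108*v^2 + 60*v + 20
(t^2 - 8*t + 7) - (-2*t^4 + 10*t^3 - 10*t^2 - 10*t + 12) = 2*t^4 - 10*t^3 + 11*t^2 + 2*t - 5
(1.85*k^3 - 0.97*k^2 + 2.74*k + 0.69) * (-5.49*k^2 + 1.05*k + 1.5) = -10.1565*k^5 + 7.2678*k^4 - 13.2861*k^3 - 2.3661*k^2 + 4.8345*k + 1.035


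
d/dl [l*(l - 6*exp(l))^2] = (l - 6*exp(l))*(-2*l*(6*exp(l) - 1) + l - 6*exp(l))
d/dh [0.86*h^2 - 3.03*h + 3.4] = 1.72*h - 3.03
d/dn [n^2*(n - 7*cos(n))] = n*(7*n*sin(n) + 3*n - 14*cos(n))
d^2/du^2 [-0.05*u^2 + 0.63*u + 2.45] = -0.100000000000000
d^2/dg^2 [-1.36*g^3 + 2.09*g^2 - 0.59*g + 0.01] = 4.18 - 8.16*g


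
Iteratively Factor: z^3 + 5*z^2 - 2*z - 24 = (z - 2)*(z^2 + 7*z + 12) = (z - 2)*(z + 4)*(z + 3)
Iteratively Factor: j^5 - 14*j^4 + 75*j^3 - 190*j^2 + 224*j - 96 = (j - 1)*(j^4 - 13*j^3 + 62*j^2 - 128*j + 96) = (j - 3)*(j - 1)*(j^3 - 10*j^2 + 32*j - 32) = (j - 3)*(j - 2)*(j - 1)*(j^2 - 8*j + 16) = (j - 4)*(j - 3)*(j - 2)*(j - 1)*(j - 4)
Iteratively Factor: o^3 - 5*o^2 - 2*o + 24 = (o - 3)*(o^2 - 2*o - 8) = (o - 4)*(o - 3)*(o + 2)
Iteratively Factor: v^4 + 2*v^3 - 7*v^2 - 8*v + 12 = (v + 2)*(v^3 - 7*v + 6) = (v - 1)*(v + 2)*(v^2 + v - 6) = (v - 2)*(v - 1)*(v + 2)*(v + 3)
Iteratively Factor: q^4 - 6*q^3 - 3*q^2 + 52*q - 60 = (q - 2)*(q^3 - 4*q^2 - 11*q + 30) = (q - 5)*(q - 2)*(q^2 + q - 6) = (q - 5)*(q - 2)^2*(q + 3)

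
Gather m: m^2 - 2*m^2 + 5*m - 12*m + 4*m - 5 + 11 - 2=-m^2 - 3*m + 4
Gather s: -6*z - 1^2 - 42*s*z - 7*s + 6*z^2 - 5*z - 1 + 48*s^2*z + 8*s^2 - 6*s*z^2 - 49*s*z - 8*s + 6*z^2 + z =s^2*(48*z + 8) + s*(-6*z^2 - 91*z - 15) + 12*z^2 - 10*z - 2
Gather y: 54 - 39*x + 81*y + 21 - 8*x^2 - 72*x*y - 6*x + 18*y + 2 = -8*x^2 - 45*x + y*(99 - 72*x) + 77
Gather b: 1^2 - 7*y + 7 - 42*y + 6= 14 - 49*y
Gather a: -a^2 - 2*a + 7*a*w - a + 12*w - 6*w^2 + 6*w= -a^2 + a*(7*w - 3) - 6*w^2 + 18*w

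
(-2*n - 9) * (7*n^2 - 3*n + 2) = -14*n^3 - 57*n^2 + 23*n - 18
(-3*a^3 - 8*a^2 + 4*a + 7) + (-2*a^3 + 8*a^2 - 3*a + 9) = -5*a^3 + a + 16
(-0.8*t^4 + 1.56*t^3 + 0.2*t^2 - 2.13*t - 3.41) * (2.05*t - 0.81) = -1.64*t^5 + 3.846*t^4 - 0.8536*t^3 - 4.5285*t^2 - 5.2652*t + 2.7621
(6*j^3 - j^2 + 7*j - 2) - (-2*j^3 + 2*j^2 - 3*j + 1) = 8*j^3 - 3*j^2 + 10*j - 3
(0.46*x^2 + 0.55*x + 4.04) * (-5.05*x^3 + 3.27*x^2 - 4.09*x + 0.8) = -2.323*x^5 - 1.2733*x^4 - 20.4849*x^3 + 11.3293*x^2 - 16.0836*x + 3.232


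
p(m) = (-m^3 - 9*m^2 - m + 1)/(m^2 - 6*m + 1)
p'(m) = (6 - 2*m)*(-m^3 - 9*m^2 - m + 1)/(m^2 - 6*m + 1)^2 + (-3*m^2 - 18*m - 1)/(m^2 - 6*m + 1) = (-m^4 + 12*m^3 + 52*m^2 - 20*m + 5)/(m^4 - 12*m^3 + 38*m^2 - 12*m + 1)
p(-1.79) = -1.36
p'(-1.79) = 0.57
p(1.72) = 5.10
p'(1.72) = 4.37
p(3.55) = 20.88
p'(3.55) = 16.33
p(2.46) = 9.19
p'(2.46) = 6.94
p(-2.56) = -1.69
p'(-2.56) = 0.29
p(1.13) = 2.90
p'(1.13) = 3.18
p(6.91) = -105.05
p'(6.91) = 75.85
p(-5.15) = -1.64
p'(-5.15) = -0.25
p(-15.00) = 4.32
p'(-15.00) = -0.79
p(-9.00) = 0.07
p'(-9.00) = -0.59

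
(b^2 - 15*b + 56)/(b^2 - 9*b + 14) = (b - 8)/(b - 2)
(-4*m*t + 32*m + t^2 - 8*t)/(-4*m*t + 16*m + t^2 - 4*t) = (t - 8)/(t - 4)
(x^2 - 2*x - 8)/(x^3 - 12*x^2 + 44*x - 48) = (x + 2)/(x^2 - 8*x + 12)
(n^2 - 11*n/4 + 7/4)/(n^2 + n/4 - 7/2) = (n - 1)/(n + 2)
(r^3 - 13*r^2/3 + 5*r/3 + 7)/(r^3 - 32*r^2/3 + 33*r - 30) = (3*r^2 - 4*r - 7)/(3*r^2 - 23*r + 30)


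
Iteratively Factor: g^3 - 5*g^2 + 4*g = (g)*(g^2 - 5*g + 4) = g*(g - 1)*(g - 4)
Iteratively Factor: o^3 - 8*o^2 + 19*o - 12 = (o - 3)*(o^2 - 5*o + 4) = (o - 4)*(o - 3)*(o - 1)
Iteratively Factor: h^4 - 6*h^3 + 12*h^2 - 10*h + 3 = (h - 1)*(h^3 - 5*h^2 + 7*h - 3) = (h - 3)*(h - 1)*(h^2 - 2*h + 1) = (h - 3)*(h - 1)^2*(h - 1)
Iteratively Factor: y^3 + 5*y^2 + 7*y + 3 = (y + 1)*(y^2 + 4*y + 3) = (y + 1)*(y + 3)*(y + 1)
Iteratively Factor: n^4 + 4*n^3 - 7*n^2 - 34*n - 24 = (n - 3)*(n^3 + 7*n^2 + 14*n + 8) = (n - 3)*(n + 1)*(n^2 + 6*n + 8) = (n - 3)*(n + 1)*(n + 2)*(n + 4)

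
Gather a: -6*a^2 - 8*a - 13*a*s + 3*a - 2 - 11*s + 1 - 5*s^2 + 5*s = -6*a^2 + a*(-13*s - 5) - 5*s^2 - 6*s - 1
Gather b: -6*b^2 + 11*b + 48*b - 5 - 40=-6*b^2 + 59*b - 45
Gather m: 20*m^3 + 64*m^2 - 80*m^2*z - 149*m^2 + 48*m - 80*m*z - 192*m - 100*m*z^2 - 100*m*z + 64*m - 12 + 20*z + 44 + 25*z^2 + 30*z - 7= 20*m^3 + m^2*(-80*z - 85) + m*(-100*z^2 - 180*z - 80) + 25*z^2 + 50*z + 25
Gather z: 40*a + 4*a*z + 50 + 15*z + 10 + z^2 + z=40*a + z^2 + z*(4*a + 16) + 60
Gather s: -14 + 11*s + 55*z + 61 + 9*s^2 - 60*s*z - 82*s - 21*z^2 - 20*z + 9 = 9*s^2 + s*(-60*z - 71) - 21*z^2 + 35*z + 56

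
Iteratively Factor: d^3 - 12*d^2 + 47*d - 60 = (d - 5)*(d^2 - 7*d + 12) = (d - 5)*(d - 3)*(d - 4)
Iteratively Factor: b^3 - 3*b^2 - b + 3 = (b + 1)*(b^2 - 4*b + 3) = (b - 3)*(b + 1)*(b - 1)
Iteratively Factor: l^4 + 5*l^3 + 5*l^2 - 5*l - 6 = (l - 1)*(l^3 + 6*l^2 + 11*l + 6) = (l - 1)*(l + 3)*(l^2 + 3*l + 2) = (l - 1)*(l + 1)*(l + 3)*(l + 2)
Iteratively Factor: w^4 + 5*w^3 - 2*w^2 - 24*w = (w + 3)*(w^3 + 2*w^2 - 8*w) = (w - 2)*(w + 3)*(w^2 + 4*w) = w*(w - 2)*(w + 3)*(w + 4)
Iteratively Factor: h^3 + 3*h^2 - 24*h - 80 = (h - 5)*(h^2 + 8*h + 16) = (h - 5)*(h + 4)*(h + 4)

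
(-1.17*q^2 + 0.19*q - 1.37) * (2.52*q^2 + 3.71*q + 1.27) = -2.9484*q^4 - 3.8619*q^3 - 4.2334*q^2 - 4.8414*q - 1.7399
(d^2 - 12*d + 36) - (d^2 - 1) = 37 - 12*d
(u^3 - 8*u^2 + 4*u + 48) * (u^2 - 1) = u^5 - 8*u^4 + 3*u^3 + 56*u^2 - 4*u - 48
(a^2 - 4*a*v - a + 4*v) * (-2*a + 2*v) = -2*a^3 + 10*a^2*v + 2*a^2 - 8*a*v^2 - 10*a*v + 8*v^2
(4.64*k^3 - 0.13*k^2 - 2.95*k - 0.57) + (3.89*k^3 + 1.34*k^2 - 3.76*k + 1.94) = 8.53*k^3 + 1.21*k^2 - 6.71*k + 1.37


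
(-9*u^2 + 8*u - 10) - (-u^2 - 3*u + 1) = -8*u^2 + 11*u - 11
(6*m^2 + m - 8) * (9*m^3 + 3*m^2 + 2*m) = 54*m^5 + 27*m^4 - 57*m^3 - 22*m^2 - 16*m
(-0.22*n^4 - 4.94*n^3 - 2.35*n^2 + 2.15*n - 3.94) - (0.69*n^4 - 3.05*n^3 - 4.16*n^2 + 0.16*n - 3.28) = -0.91*n^4 - 1.89*n^3 + 1.81*n^2 + 1.99*n - 0.66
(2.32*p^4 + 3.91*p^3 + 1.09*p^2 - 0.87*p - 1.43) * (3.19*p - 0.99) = 7.4008*p^5 + 10.1761*p^4 - 0.3938*p^3 - 3.8544*p^2 - 3.7004*p + 1.4157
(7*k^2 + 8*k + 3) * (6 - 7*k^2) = -49*k^4 - 56*k^3 + 21*k^2 + 48*k + 18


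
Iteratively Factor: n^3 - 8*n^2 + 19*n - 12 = (n - 1)*(n^2 - 7*n + 12) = (n - 3)*(n - 1)*(n - 4)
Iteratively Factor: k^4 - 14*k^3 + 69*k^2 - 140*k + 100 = (k - 2)*(k^3 - 12*k^2 + 45*k - 50) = (k - 5)*(k - 2)*(k^2 - 7*k + 10) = (k - 5)*(k - 2)^2*(k - 5)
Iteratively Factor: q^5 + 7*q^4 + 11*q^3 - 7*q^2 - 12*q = (q)*(q^4 + 7*q^3 + 11*q^2 - 7*q - 12) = q*(q + 3)*(q^3 + 4*q^2 - q - 4) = q*(q + 1)*(q + 3)*(q^2 + 3*q - 4) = q*(q - 1)*(q + 1)*(q + 3)*(q + 4)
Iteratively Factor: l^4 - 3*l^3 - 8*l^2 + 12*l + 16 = (l + 2)*(l^3 - 5*l^2 + 2*l + 8) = (l - 4)*(l + 2)*(l^2 - l - 2) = (l - 4)*(l - 2)*(l + 2)*(l + 1)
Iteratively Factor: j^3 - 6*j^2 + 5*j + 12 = (j + 1)*(j^2 - 7*j + 12) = (j - 3)*(j + 1)*(j - 4)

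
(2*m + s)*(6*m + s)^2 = 72*m^3 + 60*m^2*s + 14*m*s^2 + s^3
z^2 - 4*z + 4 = (z - 2)^2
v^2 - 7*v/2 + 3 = (v - 2)*(v - 3/2)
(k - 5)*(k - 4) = k^2 - 9*k + 20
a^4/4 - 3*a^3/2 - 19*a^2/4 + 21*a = a*(a/4 + 1)*(a - 7)*(a - 3)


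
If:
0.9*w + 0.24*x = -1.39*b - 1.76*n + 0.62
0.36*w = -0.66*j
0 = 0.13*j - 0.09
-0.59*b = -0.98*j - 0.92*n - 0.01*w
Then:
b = 1.20536722038535 - 0.0952874158467115*x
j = 0.69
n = 0.0493450318023078 - 0.0611082340756085*x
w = -1.27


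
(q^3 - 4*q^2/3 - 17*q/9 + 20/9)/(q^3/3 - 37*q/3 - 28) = (-9*q^3 + 12*q^2 + 17*q - 20)/(3*(-q^3 + 37*q + 84))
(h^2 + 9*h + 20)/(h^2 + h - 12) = (h + 5)/(h - 3)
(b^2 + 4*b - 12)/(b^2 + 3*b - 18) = (b - 2)/(b - 3)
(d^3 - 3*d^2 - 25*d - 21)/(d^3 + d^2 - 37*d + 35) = (d^3 - 3*d^2 - 25*d - 21)/(d^3 + d^2 - 37*d + 35)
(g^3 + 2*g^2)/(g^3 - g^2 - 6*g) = g/(g - 3)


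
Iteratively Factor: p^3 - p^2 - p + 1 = (p - 1)*(p^2 - 1) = (p - 1)^2*(p + 1)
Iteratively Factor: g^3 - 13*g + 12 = (g - 3)*(g^2 + 3*g - 4) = (g - 3)*(g - 1)*(g + 4)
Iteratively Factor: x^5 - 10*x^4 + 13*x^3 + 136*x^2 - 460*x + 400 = (x - 5)*(x^4 - 5*x^3 - 12*x^2 + 76*x - 80) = (x - 5)*(x - 2)*(x^3 - 3*x^2 - 18*x + 40) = (x - 5)^2*(x - 2)*(x^2 + 2*x - 8) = (x - 5)^2*(x - 2)^2*(x + 4)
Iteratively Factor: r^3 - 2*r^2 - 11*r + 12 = (r - 1)*(r^2 - r - 12) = (r - 1)*(r + 3)*(r - 4)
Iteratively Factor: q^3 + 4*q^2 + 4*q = (q + 2)*(q^2 + 2*q) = q*(q + 2)*(q + 2)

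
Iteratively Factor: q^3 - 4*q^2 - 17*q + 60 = (q - 3)*(q^2 - q - 20) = (q - 3)*(q + 4)*(q - 5)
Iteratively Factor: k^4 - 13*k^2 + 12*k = (k - 1)*(k^3 + k^2 - 12*k) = (k - 3)*(k - 1)*(k^2 + 4*k) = k*(k - 3)*(k - 1)*(k + 4)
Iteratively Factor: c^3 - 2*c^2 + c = (c - 1)*(c^2 - c) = (c - 1)^2*(c)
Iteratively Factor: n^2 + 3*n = (n + 3)*(n)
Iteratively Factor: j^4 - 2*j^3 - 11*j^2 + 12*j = (j - 1)*(j^3 - j^2 - 12*j) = j*(j - 1)*(j^2 - j - 12) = j*(j - 4)*(j - 1)*(j + 3)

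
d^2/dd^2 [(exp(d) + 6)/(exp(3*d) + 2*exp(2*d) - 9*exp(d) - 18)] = 4*(exp(6*d) + 15*exp(5*d) + 43*exp(4*d) + 60*exp(3*d) + 216*exp(2*d) + 297*exp(d) - 162)*exp(d)/(exp(9*d) + 6*exp(8*d) - 15*exp(7*d) - 154*exp(6*d) - 81*exp(5*d) + 1242*exp(4*d) + 2187*exp(3*d) - 2430*exp(2*d) - 8748*exp(d) - 5832)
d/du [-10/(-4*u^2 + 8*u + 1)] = 80*(1 - u)/(-4*u^2 + 8*u + 1)^2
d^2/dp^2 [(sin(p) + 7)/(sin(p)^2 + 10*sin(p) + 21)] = (3*sin(p) + cos(p)^2 + 1)/(sin(p) + 3)^3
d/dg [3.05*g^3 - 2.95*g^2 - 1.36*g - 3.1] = 9.15*g^2 - 5.9*g - 1.36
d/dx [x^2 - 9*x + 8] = 2*x - 9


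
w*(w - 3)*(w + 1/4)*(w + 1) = w^4 - 7*w^3/4 - 7*w^2/2 - 3*w/4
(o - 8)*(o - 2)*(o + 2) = o^3 - 8*o^2 - 4*o + 32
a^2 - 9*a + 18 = (a - 6)*(a - 3)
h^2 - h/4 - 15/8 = (h - 3/2)*(h + 5/4)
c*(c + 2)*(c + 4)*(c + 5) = c^4 + 11*c^3 + 38*c^2 + 40*c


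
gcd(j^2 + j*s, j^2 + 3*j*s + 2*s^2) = j + s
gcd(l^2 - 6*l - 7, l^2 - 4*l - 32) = 1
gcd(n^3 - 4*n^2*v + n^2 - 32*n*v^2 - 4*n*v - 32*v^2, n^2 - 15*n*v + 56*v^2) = -n + 8*v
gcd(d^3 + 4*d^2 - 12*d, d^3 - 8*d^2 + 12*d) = d^2 - 2*d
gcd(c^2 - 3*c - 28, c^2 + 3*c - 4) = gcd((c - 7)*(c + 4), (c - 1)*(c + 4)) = c + 4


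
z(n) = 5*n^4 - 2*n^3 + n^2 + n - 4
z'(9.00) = 14113.00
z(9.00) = 31433.00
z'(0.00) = 1.00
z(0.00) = -4.00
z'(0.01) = 1.02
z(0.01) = -3.99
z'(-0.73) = -11.44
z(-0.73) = -2.00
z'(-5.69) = -3889.04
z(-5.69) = 5632.19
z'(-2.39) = -311.09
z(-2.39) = 189.77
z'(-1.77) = -132.24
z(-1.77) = 57.53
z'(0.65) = 5.26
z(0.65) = -2.58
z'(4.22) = 1405.62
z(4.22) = 1453.42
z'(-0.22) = 0.06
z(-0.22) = -4.14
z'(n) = 20*n^3 - 6*n^2 + 2*n + 1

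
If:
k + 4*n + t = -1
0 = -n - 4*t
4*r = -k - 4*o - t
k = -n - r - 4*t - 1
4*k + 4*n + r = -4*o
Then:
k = -28/73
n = -12/73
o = 205/292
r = -45/73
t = 3/73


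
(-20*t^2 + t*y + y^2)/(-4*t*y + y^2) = (5*t + y)/y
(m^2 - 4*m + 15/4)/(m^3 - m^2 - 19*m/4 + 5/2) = (2*m - 3)/(2*m^2 + 3*m - 2)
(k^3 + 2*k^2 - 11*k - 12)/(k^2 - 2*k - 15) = (-k^3 - 2*k^2 + 11*k + 12)/(-k^2 + 2*k + 15)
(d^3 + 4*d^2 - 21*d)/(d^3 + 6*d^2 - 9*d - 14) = d*(d - 3)/(d^2 - d - 2)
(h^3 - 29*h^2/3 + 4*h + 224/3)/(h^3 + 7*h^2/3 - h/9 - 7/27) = 9*(h^2 - 12*h + 32)/(9*h^2 - 1)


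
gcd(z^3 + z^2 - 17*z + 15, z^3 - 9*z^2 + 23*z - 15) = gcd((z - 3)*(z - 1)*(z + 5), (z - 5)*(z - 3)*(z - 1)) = z^2 - 4*z + 3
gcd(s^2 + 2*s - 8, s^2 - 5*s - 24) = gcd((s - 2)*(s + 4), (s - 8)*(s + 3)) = 1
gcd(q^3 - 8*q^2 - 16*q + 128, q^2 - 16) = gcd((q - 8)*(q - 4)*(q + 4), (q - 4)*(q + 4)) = q^2 - 16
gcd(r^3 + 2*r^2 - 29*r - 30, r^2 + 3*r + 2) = r + 1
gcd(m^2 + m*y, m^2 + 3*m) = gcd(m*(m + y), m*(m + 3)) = m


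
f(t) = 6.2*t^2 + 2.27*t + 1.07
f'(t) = 12.4*t + 2.27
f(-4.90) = 138.81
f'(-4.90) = -58.49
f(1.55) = 19.48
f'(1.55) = 21.49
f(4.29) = 124.91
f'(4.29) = 55.47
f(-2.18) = 25.59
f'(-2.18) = -24.76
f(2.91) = 60.18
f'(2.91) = 38.35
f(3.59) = 89.13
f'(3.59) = 46.79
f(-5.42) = 170.90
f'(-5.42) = -64.94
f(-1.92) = 19.57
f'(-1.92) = -21.54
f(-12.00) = 866.63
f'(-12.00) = -146.53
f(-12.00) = 866.63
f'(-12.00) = -146.53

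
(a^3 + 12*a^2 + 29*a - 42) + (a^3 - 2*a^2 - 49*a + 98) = 2*a^3 + 10*a^2 - 20*a + 56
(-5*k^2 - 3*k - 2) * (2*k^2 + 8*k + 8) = -10*k^4 - 46*k^3 - 68*k^2 - 40*k - 16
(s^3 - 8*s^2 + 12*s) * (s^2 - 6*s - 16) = s^5 - 14*s^4 + 44*s^3 + 56*s^2 - 192*s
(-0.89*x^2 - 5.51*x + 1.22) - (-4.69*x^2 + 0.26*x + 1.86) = 3.8*x^2 - 5.77*x - 0.64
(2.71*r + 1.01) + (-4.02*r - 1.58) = -1.31*r - 0.57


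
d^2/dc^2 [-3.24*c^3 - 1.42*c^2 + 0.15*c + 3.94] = -19.44*c - 2.84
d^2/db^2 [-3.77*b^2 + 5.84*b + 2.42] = -7.54000000000000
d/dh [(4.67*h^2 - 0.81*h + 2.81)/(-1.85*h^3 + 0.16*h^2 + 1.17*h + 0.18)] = (8.6395*h^4 - 2.997*h^3 + 21.189*h^2 + 0.782*h - 3.4335)/(3.4225*h^6 - 0.592*h^5 - 4.3034*h^4 - 0.2916*h^3 + 1.4265*h^2 + 0.4212*h + 0.0324)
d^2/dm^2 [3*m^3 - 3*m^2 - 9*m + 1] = 18*m - 6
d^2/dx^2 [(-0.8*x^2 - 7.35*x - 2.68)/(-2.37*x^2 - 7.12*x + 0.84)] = (55.56939*x^3 + 99.8755920000001*x^2 + 359.134632*x + 371.439392)/(13.312053*x^6 + 119.976984*x^5 + 346.282596*x^4 + 275.897152*x^3 - 122.733072*x^2 + 15.071616*x - 0.592704)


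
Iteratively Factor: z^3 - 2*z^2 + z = (z)*(z^2 - 2*z + 1) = z*(z - 1)*(z - 1)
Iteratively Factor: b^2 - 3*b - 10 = (b - 5)*(b + 2)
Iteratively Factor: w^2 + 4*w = (w + 4)*(w)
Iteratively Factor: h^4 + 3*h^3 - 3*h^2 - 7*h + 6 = (h + 3)*(h^3 - 3*h + 2) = (h + 2)*(h + 3)*(h^2 - 2*h + 1) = (h - 1)*(h + 2)*(h + 3)*(h - 1)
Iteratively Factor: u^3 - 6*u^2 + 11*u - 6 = (u - 3)*(u^2 - 3*u + 2) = (u - 3)*(u - 1)*(u - 2)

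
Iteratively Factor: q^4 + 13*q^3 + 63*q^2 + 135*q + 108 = (q + 3)*(q^3 + 10*q^2 + 33*q + 36) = (q + 3)*(q + 4)*(q^2 + 6*q + 9) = (q + 3)^2*(q + 4)*(q + 3)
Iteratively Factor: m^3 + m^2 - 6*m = (m)*(m^2 + m - 6) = m*(m - 2)*(m + 3)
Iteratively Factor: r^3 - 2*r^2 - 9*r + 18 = (r + 3)*(r^2 - 5*r + 6) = (r - 2)*(r + 3)*(r - 3)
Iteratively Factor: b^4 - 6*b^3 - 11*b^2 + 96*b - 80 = (b - 5)*(b^3 - b^2 - 16*b + 16) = (b - 5)*(b - 4)*(b^2 + 3*b - 4) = (b - 5)*(b - 4)*(b - 1)*(b + 4)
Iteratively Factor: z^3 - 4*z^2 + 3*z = (z - 3)*(z^2 - z) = z*(z - 3)*(z - 1)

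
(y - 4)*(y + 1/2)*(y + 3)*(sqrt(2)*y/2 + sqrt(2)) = sqrt(2)*y^4/2 + 3*sqrt(2)*y^3/4 - 27*sqrt(2)*y^2/4 - 31*sqrt(2)*y/2 - 6*sqrt(2)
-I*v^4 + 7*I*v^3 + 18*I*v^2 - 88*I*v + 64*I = (v - 8)*(v - 2)*(v + 4)*(-I*v + I)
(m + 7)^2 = m^2 + 14*m + 49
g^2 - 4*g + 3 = (g - 3)*(g - 1)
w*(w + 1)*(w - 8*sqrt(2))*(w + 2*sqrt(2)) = w^4 - 6*sqrt(2)*w^3 + w^3 - 32*w^2 - 6*sqrt(2)*w^2 - 32*w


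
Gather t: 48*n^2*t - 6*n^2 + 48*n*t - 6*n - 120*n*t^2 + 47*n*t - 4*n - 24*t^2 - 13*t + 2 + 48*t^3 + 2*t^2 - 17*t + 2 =-6*n^2 - 10*n + 48*t^3 + t^2*(-120*n - 22) + t*(48*n^2 + 95*n - 30) + 4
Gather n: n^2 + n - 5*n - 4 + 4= n^2 - 4*n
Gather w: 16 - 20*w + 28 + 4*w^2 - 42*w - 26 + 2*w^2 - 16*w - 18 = 6*w^2 - 78*w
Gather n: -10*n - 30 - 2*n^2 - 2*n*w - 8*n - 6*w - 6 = -2*n^2 + n*(-2*w - 18) - 6*w - 36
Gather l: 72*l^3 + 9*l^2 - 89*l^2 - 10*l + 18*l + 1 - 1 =72*l^3 - 80*l^2 + 8*l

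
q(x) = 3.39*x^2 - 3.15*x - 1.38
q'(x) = 6.78*x - 3.15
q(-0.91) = 4.29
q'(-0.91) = -9.32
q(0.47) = -2.11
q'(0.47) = 0.04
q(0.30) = -2.02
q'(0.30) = -1.12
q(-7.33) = 203.85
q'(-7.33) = -52.85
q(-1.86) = 16.21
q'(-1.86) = -15.76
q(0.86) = -1.58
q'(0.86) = 2.68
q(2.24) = 8.57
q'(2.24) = 12.04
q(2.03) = 6.20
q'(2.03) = 10.61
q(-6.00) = 139.56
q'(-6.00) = -43.83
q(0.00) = -1.38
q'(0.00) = -3.15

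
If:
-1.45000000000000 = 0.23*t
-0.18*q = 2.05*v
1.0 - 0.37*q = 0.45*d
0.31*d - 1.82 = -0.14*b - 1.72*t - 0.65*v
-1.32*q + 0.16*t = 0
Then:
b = 83.83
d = 2.85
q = -0.76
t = -6.30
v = 0.07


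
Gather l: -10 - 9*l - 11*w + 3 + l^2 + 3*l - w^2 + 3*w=l^2 - 6*l - w^2 - 8*w - 7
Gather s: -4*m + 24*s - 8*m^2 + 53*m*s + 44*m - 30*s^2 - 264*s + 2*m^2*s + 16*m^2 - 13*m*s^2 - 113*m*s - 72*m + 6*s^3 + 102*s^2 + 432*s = 8*m^2 - 32*m + 6*s^3 + s^2*(72 - 13*m) + s*(2*m^2 - 60*m + 192)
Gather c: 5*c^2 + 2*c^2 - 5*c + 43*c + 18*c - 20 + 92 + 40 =7*c^2 + 56*c + 112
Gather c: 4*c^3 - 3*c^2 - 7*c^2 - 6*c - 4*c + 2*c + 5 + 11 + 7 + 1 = 4*c^3 - 10*c^2 - 8*c + 24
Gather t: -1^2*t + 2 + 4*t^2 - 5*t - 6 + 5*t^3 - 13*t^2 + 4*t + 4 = 5*t^3 - 9*t^2 - 2*t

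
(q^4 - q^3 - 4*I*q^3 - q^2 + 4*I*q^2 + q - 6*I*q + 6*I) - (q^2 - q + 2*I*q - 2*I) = q^4 - q^3 - 4*I*q^3 - 2*q^2 + 4*I*q^2 + 2*q - 8*I*q + 8*I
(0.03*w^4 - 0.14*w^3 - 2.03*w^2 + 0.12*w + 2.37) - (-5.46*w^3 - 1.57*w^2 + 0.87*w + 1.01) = 0.03*w^4 + 5.32*w^3 - 0.46*w^2 - 0.75*w + 1.36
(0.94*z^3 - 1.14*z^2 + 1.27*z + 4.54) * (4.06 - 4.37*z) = -4.1078*z^4 + 8.7982*z^3 - 10.1783*z^2 - 14.6836*z + 18.4324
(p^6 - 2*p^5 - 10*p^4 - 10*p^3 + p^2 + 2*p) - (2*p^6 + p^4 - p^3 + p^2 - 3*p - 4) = -p^6 - 2*p^5 - 11*p^4 - 9*p^3 + 5*p + 4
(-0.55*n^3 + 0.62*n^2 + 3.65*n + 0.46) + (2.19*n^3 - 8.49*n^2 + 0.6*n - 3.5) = 1.64*n^3 - 7.87*n^2 + 4.25*n - 3.04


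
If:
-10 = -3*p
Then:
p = 10/3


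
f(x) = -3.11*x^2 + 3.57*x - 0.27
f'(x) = 3.57 - 6.22*x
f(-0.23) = -1.26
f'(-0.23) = 5.00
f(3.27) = -21.85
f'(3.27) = -16.77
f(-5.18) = -102.21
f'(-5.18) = 35.79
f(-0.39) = -2.14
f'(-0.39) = 6.00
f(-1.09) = -7.86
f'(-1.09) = 10.35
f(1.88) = -4.55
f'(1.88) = -8.12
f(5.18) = -65.23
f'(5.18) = -28.65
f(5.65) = -79.38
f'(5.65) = -31.57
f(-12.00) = -490.95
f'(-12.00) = 78.21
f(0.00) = -0.27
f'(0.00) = 3.57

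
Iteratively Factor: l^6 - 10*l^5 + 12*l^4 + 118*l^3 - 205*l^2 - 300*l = (l - 5)*(l^5 - 5*l^4 - 13*l^3 + 53*l^2 + 60*l) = (l - 5)*(l - 4)*(l^4 - l^3 - 17*l^2 - 15*l) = (l - 5)*(l - 4)*(l + 3)*(l^3 - 4*l^2 - 5*l) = (l - 5)^2*(l - 4)*(l + 3)*(l^2 + l) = l*(l - 5)^2*(l - 4)*(l + 3)*(l + 1)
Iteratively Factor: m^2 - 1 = (m - 1)*(m + 1)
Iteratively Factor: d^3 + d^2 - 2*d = (d + 2)*(d^2 - d) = (d - 1)*(d + 2)*(d)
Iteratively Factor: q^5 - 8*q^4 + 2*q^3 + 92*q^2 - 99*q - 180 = (q - 4)*(q^4 - 4*q^3 - 14*q^2 + 36*q + 45) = (q - 4)*(q - 3)*(q^3 - q^2 - 17*q - 15) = (q - 4)*(q - 3)*(q + 3)*(q^2 - 4*q - 5) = (q - 4)*(q - 3)*(q + 1)*(q + 3)*(q - 5)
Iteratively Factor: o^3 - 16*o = (o)*(o^2 - 16) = o*(o - 4)*(o + 4)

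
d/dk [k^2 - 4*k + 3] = 2*k - 4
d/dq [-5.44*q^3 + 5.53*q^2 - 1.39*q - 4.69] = -16.32*q^2 + 11.06*q - 1.39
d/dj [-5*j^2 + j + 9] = 1 - 10*j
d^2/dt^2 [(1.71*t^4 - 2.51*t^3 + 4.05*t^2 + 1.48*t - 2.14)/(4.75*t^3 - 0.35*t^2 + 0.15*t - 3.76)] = (1.13686837721616e-13*t^8 + 172.3927*t^6 + 393.7902*t^5 - 1135.69194*t^4 + 1059.32718*t^3 + 573.090792*t^2 - 453.246636*t + 121.72018)/(107.171875*t^9 - 23.690625*t^8 + 11.89875*t^7 - 256.044125*t^6 + 37.88175*t^5 - 17.479425*t^4 + 202.648575*t^3 - 15.09828*t^2 + 6.36192*t - 53.157376)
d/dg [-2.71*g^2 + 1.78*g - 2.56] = 1.78 - 5.42*g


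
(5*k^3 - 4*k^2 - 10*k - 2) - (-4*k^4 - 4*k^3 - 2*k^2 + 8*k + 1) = 4*k^4 + 9*k^3 - 2*k^2 - 18*k - 3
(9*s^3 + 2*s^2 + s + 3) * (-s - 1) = -9*s^4 - 11*s^3 - 3*s^2 - 4*s - 3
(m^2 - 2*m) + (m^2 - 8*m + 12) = 2*m^2 - 10*m + 12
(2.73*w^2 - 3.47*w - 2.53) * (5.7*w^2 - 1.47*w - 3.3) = 15.561*w^4 - 23.7921*w^3 - 18.3291*w^2 + 15.1701*w + 8.349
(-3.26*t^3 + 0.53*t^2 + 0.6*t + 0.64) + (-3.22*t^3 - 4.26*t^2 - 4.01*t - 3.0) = -6.48*t^3 - 3.73*t^2 - 3.41*t - 2.36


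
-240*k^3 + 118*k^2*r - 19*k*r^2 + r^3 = (-8*k + r)*(-6*k + r)*(-5*k + r)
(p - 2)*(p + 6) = p^2 + 4*p - 12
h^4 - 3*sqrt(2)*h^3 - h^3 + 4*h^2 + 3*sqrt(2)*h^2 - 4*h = h*(h - 1)*(h - 2*sqrt(2))*(h - sqrt(2))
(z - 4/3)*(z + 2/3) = z^2 - 2*z/3 - 8/9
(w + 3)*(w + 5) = w^2 + 8*w + 15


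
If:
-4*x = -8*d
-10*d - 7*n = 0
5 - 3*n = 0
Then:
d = -7/6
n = 5/3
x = -7/3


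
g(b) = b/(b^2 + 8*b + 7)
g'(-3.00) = -0.03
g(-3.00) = 0.38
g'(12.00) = 0.00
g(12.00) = 0.05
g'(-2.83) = -0.02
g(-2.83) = 0.37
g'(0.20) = 0.09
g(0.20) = 0.02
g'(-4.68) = -0.20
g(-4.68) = 0.55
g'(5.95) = -0.00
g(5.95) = 0.07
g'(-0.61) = 1.07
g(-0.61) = -0.24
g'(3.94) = -0.00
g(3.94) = 0.07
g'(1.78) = 0.01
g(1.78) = 0.07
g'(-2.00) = 0.12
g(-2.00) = 0.40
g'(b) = b*(-2*b - 8)/(b^2 + 8*b + 7)^2 + 1/(b^2 + 8*b + 7)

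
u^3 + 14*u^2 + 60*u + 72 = (u + 2)*(u + 6)^2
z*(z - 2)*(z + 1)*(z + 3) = z^4 + 2*z^3 - 5*z^2 - 6*z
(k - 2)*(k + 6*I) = k^2 - 2*k + 6*I*k - 12*I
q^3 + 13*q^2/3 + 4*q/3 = q*(q + 1/3)*(q + 4)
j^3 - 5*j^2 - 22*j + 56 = (j - 7)*(j - 2)*(j + 4)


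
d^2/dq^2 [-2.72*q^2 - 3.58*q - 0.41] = -5.44000000000000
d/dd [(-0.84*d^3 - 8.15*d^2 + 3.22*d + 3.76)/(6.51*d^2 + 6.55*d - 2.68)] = (-5.4684*d^4 - 11.004*d^3 - 67.5911*d^2 - 5.27119999999999*d - 33.2576)/(42.3801*d^4 + 85.281*d^3 + 8.0089*d^2 - 35.108*d + 7.1824)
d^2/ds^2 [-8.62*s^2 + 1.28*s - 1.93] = -17.2400000000000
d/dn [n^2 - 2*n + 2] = 2*n - 2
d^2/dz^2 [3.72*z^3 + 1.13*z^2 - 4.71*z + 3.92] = 22.32*z + 2.26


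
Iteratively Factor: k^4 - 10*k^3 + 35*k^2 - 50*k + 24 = (k - 3)*(k^3 - 7*k^2 + 14*k - 8) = (k - 4)*(k - 3)*(k^2 - 3*k + 2) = (k - 4)*(k - 3)*(k - 1)*(k - 2)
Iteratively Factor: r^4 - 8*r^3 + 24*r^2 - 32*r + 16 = (r - 2)*(r^3 - 6*r^2 + 12*r - 8) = (r - 2)^2*(r^2 - 4*r + 4) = (r - 2)^3*(r - 2)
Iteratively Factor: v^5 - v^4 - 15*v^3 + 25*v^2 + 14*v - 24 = (v - 2)*(v^4 + v^3 - 13*v^2 - v + 12) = (v - 3)*(v - 2)*(v^3 + 4*v^2 - v - 4) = (v - 3)*(v - 2)*(v - 1)*(v^2 + 5*v + 4) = (v - 3)*(v - 2)*(v - 1)*(v + 4)*(v + 1)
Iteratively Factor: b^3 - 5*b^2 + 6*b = (b)*(b^2 - 5*b + 6) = b*(b - 3)*(b - 2)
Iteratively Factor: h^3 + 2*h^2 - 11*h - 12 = (h + 1)*(h^2 + h - 12) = (h - 3)*(h + 1)*(h + 4)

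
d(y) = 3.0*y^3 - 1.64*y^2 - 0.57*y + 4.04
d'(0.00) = -0.57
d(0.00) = 4.04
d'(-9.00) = 757.95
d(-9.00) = -2310.67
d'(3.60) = 104.26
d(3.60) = 120.70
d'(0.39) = -0.48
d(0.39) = 3.75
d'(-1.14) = 14.87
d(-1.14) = -1.89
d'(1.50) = 14.76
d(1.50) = 9.62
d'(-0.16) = 0.19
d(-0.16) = 4.08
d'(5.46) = 249.83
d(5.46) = 440.35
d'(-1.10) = 13.93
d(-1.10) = -1.31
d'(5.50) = 253.64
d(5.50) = 450.42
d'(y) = 9.0*y^2 - 3.28*y - 0.57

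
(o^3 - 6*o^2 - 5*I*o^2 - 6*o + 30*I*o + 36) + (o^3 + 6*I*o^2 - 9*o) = 2*o^3 - 6*o^2 + I*o^2 - 15*o + 30*I*o + 36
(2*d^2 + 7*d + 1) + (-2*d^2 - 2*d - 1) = 5*d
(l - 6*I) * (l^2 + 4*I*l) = l^3 - 2*I*l^2 + 24*l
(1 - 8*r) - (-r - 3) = 4 - 7*r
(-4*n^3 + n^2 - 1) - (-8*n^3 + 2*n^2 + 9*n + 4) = 4*n^3 - n^2 - 9*n - 5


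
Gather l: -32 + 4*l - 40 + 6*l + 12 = 10*l - 60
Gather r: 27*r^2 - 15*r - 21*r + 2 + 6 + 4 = 27*r^2 - 36*r + 12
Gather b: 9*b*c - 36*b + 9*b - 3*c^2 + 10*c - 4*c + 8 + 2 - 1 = b*(9*c - 27) - 3*c^2 + 6*c + 9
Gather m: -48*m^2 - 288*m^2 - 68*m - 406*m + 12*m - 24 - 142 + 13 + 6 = -336*m^2 - 462*m - 147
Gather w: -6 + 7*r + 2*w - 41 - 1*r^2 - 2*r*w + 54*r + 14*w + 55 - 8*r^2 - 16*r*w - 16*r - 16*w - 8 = -9*r^2 - 18*r*w + 45*r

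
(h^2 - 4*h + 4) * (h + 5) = h^3 + h^2 - 16*h + 20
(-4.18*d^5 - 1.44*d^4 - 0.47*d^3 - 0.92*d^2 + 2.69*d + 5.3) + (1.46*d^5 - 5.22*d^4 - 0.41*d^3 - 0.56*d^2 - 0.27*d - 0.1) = -2.72*d^5 - 6.66*d^4 - 0.88*d^3 - 1.48*d^2 + 2.42*d + 5.2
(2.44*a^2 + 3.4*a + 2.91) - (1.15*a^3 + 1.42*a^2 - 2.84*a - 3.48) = -1.15*a^3 + 1.02*a^2 + 6.24*a + 6.39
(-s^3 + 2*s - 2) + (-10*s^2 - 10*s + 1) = -s^3 - 10*s^2 - 8*s - 1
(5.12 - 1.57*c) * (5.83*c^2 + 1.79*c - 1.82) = -9.1531*c^3 + 27.0393*c^2 + 12.0222*c - 9.3184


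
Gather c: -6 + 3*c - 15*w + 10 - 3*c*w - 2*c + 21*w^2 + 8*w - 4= c*(1 - 3*w) + 21*w^2 - 7*w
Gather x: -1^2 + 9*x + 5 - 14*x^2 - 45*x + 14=-14*x^2 - 36*x + 18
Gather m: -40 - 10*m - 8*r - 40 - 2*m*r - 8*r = m*(-2*r - 10) - 16*r - 80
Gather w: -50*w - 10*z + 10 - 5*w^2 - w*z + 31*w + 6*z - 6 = -5*w^2 + w*(-z - 19) - 4*z + 4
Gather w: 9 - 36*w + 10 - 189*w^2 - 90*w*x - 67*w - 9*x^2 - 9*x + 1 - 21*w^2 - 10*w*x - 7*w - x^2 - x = -210*w^2 + w*(-100*x - 110) - 10*x^2 - 10*x + 20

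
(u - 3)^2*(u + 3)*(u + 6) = u^4 + 3*u^3 - 27*u^2 - 27*u + 162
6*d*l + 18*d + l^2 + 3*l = (6*d + l)*(l + 3)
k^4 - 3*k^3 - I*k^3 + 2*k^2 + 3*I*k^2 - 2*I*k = k*(k - 2)*(k - 1)*(k - I)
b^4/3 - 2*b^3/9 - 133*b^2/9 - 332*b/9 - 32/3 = (b/3 + 1)*(b - 8)*(b + 1/3)*(b + 4)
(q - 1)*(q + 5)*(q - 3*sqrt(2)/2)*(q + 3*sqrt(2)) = q^4 + 3*sqrt(2)*q^3/2 + 4*q^3 - 14*q^2 + 6*sqrt(2)*q^2 - 36*q - 15*sqrt(2)*q/2 + 45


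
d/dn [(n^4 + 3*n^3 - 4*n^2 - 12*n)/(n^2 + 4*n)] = (2*n^3 + 15*n^2 + 24*n - 4)/(n^2 + 8*n + 16)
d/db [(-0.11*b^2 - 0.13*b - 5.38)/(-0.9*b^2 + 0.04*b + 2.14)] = (-0.1214*b^2 - 10.1548*b - 0.063)/(0.81*b^4 - 0.072*b^3 - 3.8504*b^2 + 0.1712*b + 4.5796)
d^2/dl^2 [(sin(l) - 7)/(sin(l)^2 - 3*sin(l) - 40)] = (sin(l)^5 - 25*sin(l)^4 + 301*sin(l)^3 - 1261*sin(l)^2 + 2074*sin(l) + 926)/(-sin(l)^2 + 3*sin(l) + 40)^3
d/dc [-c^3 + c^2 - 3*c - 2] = -3*c^2 + 2*c - 3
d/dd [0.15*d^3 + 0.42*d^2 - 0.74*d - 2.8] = 0.45*d^2 + 0.84*d - 0.74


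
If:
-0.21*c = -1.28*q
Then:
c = 6.09523809523809*q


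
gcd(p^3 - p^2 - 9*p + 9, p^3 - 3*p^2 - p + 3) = p^2 - 4*p + 3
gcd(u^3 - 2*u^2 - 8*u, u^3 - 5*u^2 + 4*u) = u^2 - 4*u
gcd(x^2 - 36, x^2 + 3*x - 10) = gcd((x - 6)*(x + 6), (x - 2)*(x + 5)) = 1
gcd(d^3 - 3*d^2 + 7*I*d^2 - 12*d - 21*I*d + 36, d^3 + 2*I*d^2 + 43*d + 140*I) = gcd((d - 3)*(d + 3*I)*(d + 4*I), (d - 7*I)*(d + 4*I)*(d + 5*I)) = d + 4*I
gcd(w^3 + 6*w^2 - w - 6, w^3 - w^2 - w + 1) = w^2 - 1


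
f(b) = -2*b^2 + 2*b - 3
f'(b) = 2 - 4*b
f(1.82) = -5.98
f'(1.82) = -5.28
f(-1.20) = -8.28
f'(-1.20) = 6.80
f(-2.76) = -23.76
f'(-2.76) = 13.04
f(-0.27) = -3.69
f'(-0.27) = 3.08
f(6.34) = -70.71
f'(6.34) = -23.36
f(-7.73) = -137.97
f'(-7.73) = 32.92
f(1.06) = -3.13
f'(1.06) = -2.24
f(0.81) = -2.69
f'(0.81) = -1.24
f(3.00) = -15.00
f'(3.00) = -10.00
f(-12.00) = -315.00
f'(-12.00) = 50.00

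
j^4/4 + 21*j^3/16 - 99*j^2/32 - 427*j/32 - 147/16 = (j/4 + 1/4)*(j - 7/2)*(j + 7/4)*(j + 6)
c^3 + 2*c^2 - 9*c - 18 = (c - 3)*(c + 2)*(c + 3)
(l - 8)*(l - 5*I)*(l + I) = l^3 - 8*l^2 - 4*I*l^2 + 5*l + 32*I*l - 40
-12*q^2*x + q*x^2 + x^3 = x*(-3*q + x)*(4*q + x)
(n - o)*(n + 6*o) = n^2 + 5*n*o - 6*o^2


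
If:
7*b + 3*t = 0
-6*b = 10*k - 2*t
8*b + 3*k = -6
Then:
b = -5/4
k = 4/3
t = 35/12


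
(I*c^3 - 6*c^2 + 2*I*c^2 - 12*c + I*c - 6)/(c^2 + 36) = I*(c^2 + 2*c + 1)/(c - 6*I)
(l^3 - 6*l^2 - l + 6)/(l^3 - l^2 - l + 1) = (l - 6)/(l - 1)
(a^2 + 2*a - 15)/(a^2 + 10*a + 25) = (a - 3)/(a + 5)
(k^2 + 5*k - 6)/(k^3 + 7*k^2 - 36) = (k - 1)/(k^2 + k - 6)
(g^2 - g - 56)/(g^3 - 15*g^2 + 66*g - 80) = (g + 7)/(g^2 - 7*g + 10)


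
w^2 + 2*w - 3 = (w - 1)*(w + 3)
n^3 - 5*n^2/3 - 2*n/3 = n*(n - 2)*(n + 1/3)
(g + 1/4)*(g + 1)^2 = g^3 + 9*g^2/4 + 3*g/2 + 1/4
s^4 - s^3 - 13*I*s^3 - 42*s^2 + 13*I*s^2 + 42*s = s*(s - 1)*(s - 7*I)*(s - 6*I)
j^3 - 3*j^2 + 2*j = j*(j - 2)*(j - 1)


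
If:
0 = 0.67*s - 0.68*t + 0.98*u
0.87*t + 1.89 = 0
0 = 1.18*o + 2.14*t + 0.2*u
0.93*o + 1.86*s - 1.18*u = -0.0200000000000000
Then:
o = 3.96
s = -2.05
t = -2.17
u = -0.10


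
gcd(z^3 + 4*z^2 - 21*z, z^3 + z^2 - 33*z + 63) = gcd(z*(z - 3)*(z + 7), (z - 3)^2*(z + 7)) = z^2 + 4*z - 21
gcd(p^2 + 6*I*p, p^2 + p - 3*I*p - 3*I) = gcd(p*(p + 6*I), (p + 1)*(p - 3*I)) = 1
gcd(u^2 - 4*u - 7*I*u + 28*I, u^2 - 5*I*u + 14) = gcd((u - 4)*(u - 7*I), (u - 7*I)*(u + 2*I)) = u - 7*I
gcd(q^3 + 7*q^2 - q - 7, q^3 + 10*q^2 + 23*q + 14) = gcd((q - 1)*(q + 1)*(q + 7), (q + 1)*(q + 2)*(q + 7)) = q^2 + 8*q + 7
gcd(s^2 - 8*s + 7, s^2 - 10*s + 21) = s - 7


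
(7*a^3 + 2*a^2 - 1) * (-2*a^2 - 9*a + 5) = -14*a^5 - 67*a^4 + 17*a^3 + 12*a^2 + 9*a - 5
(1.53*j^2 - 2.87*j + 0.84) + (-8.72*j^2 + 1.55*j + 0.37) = -7.19*j^2 - 1.32*j + 1.21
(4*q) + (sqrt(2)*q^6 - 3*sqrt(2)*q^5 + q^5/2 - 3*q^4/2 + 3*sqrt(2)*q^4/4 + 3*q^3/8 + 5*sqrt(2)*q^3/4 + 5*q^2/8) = sqrt(2)*q^6 - 3*sqrt(2)*q^5 + q^5/2 - 3*q^4/2 + 3*sqrt(2)*q^4/4 + 3*q^3/8 + 5*sqrt(2)*q^3/4 + 5*q^2/8 + 4*q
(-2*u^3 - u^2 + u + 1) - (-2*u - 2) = -2*u^3 - u^2 + 3*u + 3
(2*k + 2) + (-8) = 2*k - 6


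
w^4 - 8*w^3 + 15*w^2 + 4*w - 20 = (w - 5)*(w - 2)^2*(w + 1)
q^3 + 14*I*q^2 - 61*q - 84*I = (q + 3*I)*(q + 4*I)*(q + 7*I)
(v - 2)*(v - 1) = v^2 - 3*v + 2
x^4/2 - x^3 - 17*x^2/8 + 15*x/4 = x*(x/2 + 1)*(x - 5/2)*(x - 3/2)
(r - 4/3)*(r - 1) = r^2 - 7*r/3 + 4/3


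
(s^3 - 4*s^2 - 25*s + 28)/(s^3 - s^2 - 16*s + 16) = (s - 7)/(s - 4)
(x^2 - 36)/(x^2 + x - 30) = (x - 6)/(x - 5)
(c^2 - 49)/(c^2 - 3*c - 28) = (c + 7)/(c + 4)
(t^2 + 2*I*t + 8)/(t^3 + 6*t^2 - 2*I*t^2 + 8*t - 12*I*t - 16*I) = (t + 4*I)/(t^2 + 6*t + 8)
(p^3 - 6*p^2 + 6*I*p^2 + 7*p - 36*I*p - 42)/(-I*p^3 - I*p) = (I*p^2 - p*(7 + 6*I) + 42)/(p*(p + I))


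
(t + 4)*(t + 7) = t^2 + 11*t + 28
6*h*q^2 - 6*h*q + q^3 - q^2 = q*(6*h + q)*(q - 1)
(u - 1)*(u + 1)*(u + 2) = u^3 + 2*u^2 - u - 2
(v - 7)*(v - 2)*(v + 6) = v^3 - 3*v^2 - 40*v + 84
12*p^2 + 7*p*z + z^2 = (3*p + z)*(4*p + z)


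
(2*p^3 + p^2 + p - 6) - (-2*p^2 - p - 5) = 2*p^3 + 3*p^2 + 2*p - 1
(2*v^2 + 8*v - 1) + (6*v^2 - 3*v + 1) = 8*v^2 + 5*v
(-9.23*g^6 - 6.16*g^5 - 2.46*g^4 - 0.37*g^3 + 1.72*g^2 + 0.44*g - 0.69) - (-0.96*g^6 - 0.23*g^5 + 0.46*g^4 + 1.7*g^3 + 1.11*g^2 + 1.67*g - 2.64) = -8.27*g^6 - 5.93*g^5 - 2.92*g^4 - 2.07*g^3 + 0.61*g^2 - 1.23*g + 1.95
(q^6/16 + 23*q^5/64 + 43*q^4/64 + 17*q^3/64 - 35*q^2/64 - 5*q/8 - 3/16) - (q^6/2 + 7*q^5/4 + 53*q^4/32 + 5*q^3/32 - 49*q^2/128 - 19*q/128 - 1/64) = -7*q^6/16 - 89*q^5/64 - 63*q^4/64 + 7*q^3/64 - 21*q^2/128 - 61*q/128 - 11/64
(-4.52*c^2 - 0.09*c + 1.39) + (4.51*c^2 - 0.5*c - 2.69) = -0.00999999999999979*c^2 - 0.59*c - 1.3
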